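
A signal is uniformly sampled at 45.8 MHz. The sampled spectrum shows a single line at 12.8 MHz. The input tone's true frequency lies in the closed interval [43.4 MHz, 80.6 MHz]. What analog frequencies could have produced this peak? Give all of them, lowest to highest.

58.6 MHz, 78.8 MHz

Frequencies that alias to 12.8 MHz are k·fs ± 12.8 MHz for integer k ≥ 0.
k=0: 12.8 MHz.
k=1: 33 MHz, 58.6 MHz.
k=2: 78.8 MHz, 104.4 MHz.
k=3: 124.6 MHz, 150.2 MHz.
Within [43.4 MHz, 80.6 MHz]: 58.6 MHz, 78.8 MHz.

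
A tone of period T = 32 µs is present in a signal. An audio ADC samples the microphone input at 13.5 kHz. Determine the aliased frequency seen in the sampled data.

4.25 kHz

T = 32 µs → f = 1/T = 31.25 kHz.
31.25 kHz mod fs = 4.25 kHz.
4.25 kHz ≤ fs/2 = 6.75 kHz, appears at 4.25 kHz.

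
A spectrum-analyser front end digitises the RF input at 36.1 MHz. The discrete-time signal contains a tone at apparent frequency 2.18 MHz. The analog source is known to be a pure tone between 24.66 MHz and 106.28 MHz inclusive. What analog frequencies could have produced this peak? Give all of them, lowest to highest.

33.92 MHz, 38.28 MHz, 70.02 MHz, 74.38 MHz, 106.12 MHz

Frequencies that alias to 2.18 MHz are k·fs ± 2.18 MHz for integer k ≥ 0.
k=0: 2.18 MHz.
k=1: 33.92 MHz, 38.28 MHz.
k=2: 70.02 MHz, 74.38 MHz.
k=3: 106.12 MHz, 110.48 MHz.
k=4: 142.22 MHz, 146.58 MHz.
Within [24.66 MHz, 106.28 MHz]: 33.92 MHz, 38.28 MHz, 70.02 MHz, 74.38 MHz, 106.12 MHz.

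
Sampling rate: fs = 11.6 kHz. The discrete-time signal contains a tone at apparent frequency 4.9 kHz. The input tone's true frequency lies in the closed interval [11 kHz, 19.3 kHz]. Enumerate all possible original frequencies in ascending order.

Frequencies that alias to 4.9 kHz are k·fs ± 4.9 kHz for integer k ≥ 0.
k=0: 4.9 kHz.
k=1: 6.7 kHz, 16.5 kHz.
k=2: 18.3 kHz, 28.1 kHz.
k=3: 29.9 kHz, 39.7 kHz.
Within [11 kHz, 19.3 kHz]: 16.5 kHz, 18.3 kHz.

16.5 kHz, 18.3 kHz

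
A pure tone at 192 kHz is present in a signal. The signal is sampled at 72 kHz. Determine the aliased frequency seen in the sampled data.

24 kHz

192 kHz mod fs = 48 kHz.
48 kHz > fs/2 = 36 kHz, folds to fs − 48 kHz = 24 kHz.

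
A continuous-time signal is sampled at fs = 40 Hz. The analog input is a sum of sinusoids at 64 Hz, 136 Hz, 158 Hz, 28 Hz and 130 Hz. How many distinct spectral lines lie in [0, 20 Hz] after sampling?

4

fs/2 = 20 Hz.
64 Hz mod fs = 24 Hz.
24 Hz > fs/2 = 20 Hz, folds to fs − 24 Hz = 16 Hz.
136 Hz mod fs = 16 Hz.
16 Hz ≤ fs/2 = 20 Hz, appears at 16 Hz.
158 Hz mod fs = 38 Hz.
38 Hz > fs/2 = 20 Hz, folds to fs − 38 Hz = 2 Hz.
28 Hz > fs/2 = 20 Hz, folds to fs − 28 Hz = 12 Hz.
130 Hz mod fs = 10 Hz.
10 Hz ≤ fs/2 = 20 Hz, appears at 10 Hz.
Distinct values: {2 Hz, 10 Hz, 12 Hz, 16 Hz} → 4.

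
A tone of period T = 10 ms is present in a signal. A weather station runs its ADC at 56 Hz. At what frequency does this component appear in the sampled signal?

12 Hz

T = 10 ms → f = 1/T = 100 Hz.
100 Hz mod fs = 44 Hz.
44 Hz > fs/2 = 28 Hz, folds to fs − 44 Hz = 12 Hz.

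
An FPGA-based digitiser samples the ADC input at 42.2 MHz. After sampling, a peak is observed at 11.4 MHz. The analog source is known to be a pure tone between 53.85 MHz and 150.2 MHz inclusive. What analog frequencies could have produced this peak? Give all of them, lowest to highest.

73 MHz, 95.8 MHz, 115.2 MHz, 138 MHz

Frequencies that alias to 11.4 MHz are k·fs ± 11.4 MHz for integer k ≥ 0.
k=0: 11.4 MHz.
k=1: 30.8 MHz, 53.6 MHz.
k=2: 73 MHz, 95.8 MHz.
k=3: 115.2 MHz, 138 MHz.
k=4: 157.4 MHz, 180.2 MHz.
Within [53.85 MHz, 150.2 MHz]: 73 MHz, 95.8 MHz, 115.2 MHz, 138 MHz.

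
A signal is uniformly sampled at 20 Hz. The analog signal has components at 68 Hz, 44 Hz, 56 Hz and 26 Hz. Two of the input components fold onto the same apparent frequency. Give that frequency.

4 Hz

fs/2 = 10 Hz.
68 Hz mod fs = 8 Hz.
8 Hz ≤ fs/2 = 10 Hz, appears at 8 Hz.
44 Hz mod fs = 4 Hz.
4 Hz ≤ fs/2 = 10 Hz, appears at 4 Hz.
56 Hz mod fs = 16 Hz.
16 Hz > fs/2 = 10 Hz, folds to fs − 16 Hz = 4 Hz.
26 Hz mod fs = 6 Hz.
6 Hz ≤ fs/2 = 10 Hz, appears at 6 Hz.
44 Hz and 56 Hz both map to 4 Hz.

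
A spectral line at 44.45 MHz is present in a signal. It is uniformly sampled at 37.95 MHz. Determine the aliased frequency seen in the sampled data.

6.5 MHz

44.45 MHz mod fs = 6.5 MHz.
6.5 MHz ≤ fs/2 = 18.975 MHz, appears at 6.5 MHz.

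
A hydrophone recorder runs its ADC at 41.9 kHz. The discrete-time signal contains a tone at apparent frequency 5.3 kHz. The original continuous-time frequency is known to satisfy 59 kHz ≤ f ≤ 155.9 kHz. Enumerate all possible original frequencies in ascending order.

78.5 kHz, 89.1 kHz, 120.4 kHz, 131 kHz

Frequencies that alias to 5.3 kHz are k·fs ± 5.3 kHz for integer k ≥ 0.
k=0: 5.3 kHz.
k=1: 36.6 kHz, 47.2 kHz.
k=2: 78.5 kHz, 89.1 kHz.
k=3: 120.4 kHz, 131 kHz.
k=4: 162.3 kHz, 172.9 kHz.
Within [59 kHz, 155.9 kHz]: 78.5 kHz, 89.1 kHz, 120.4 kHz, 131 kHz.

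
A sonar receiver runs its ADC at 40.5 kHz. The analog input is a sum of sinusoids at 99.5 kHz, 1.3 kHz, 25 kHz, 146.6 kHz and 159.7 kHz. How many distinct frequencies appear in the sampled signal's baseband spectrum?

5

fs/2 = 20.25 kHz.
99.5 kHz mod fs = 18.5 kHz.
18.5 kHz ≤ fs/2 = 20.25 kHz, appears at 18.5 kHz.
1.3 kHz ≤ fs/2 = 20.25 kHz, passes unchanged.
25 kHz > fs/2 = 20.25 kHz, folds to fs − 25 kHz = 15.5 kHz.
146.6 kHz mod fs = 25.1 kHz.
25.1 kHz > fs/2 = 20.25 kHz, folds to fs − 25.1 kHz = 15.4 kHz.
159.7 kHz mod fs = 38.2 kHz.
38.2 kHz > fs/2 = 20.25 kHz, folds to fs − 38.2 kHz = 2.3 kHz.
Distinct values: {1.3 kHz, 2.3 kHz, 15.4 kHz, 15.5 kHz, 18.5 kHz} → 5.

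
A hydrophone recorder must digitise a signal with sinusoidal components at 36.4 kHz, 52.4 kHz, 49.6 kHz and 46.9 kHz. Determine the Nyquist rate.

104.8 kHz

Highest-frequency component: 52.4 kHz.
Nyquist rate = 2 × 52.4 kHz = 104.8 kHz.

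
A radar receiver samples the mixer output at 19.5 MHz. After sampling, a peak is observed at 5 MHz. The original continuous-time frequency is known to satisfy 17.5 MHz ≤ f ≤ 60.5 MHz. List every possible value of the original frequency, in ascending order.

Frequencies that alias to 5 MHz are k·fs ± 5 MHz for integer k ≥ 0.
k=0: 5 MHz.
k=1: 14.5 MHz, 24.5 MHz.
k=2: 34 MHz, 44 MHz.
k=3: 53.5 MHz, 63.5 MHz.
k=4: 73 MHz, 83 MHz.
Within [17.5 MHz, 60.5 MHz]: 24.5 MHz, 34 MHz, 44 MHz, 53.5 MHz.

24.5 MHz, 34 MHz, 44 MHz, 53.5 MHz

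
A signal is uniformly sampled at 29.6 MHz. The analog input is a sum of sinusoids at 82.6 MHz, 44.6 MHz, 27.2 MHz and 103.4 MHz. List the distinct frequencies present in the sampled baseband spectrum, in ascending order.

fs/2 = 14.8 MHz.
82.6 MHz mod fs = 23.4 MHz.
23.4 MHz > fs/2 = 14.8 MHz, folds to fs − 23.4 MHz = 6.2 MHz.
44.6 MHz mod fs = 15 MHz.
15 MHz > fs/2 = 14.8 MHz, folds to fs − 15 MHz = 14.6 MHz.
27.2 MHz > fs/2 = 14.8 MHz, folds to fs − 27.2 MHz = 2.4 MHz.
103.4 MHz mod fs = 14.6 MHz.
14.6 MHz ≤ fs/2 = 14.8 MHz, appears at 14.6 MHz.
Distinct values: {2.4 MHz, 6.2 MHz, 14.6 MHz}.

2.4 MHz, 6.2 MHz, 14.6 MHz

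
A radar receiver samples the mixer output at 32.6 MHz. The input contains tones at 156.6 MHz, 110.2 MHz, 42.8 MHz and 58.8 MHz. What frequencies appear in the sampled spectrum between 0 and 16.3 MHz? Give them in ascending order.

6.4 MHz, 10.2 MHz, 12.4 MHz

fs/2 = 16.3 MHz.
156.6 MHz mod fs = 26.2 MHz.
26.2 MHz > fs/2 = 16.3 MHz, folds to fs − 26.2 MHz = 6.4 MHz.
110.2 MHz mod fs = 12.4 MHz.
12.4 MHz ≤ fs/2 = 16.3 MHz, appears at 12.4 MHz.
42.8 MHz mod fs = 10.2 MHz.
10.2 MHz ≤ fs/2 = 16.3 MHz, appears at 10.2 MHz.
58.8 MHz mod fs = 26.2 MHz.
26.2 MHz > fs/2 = 16.3 MHz, folds to fs − 26.2 MHz = 6.4 MHz.
Distinct values: {6.4 MHz, 10.2 MHz, 12.4 MHz}.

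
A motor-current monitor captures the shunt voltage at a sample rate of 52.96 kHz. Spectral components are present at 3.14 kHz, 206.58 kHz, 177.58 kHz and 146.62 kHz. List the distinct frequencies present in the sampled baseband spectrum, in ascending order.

fs/2 = 26.48 kHz.
3.14 kHz ≤ fs/2 = 26.48 kHz, passes unchanged.
206.58 kHz mod fs = 47.7 kHz.
47.7 kHz > fs/2 = 26.48 kHz, folds to fs − 47.7 kHz = 5.26 kHz.
177.58 kHz mod fs = 18.7 kHz.
18.7 kHz ≤ fs/2 = 26.48 kHz, appears at 18.7 kHz.
146.62 kHz mod fs = 40.7 kHz.
40.7 kHz > fs/2 = 26.48 kHz, folds to fs − 40.7 kHz = 12.26 kHz.
Distinct values: {3.14 kHz, 5.26 kHz, 12.26 kHz, 18.7 kHz}.

3.14 kHz, 5.26 kHz, 12.26 kHz, 18.7 kHz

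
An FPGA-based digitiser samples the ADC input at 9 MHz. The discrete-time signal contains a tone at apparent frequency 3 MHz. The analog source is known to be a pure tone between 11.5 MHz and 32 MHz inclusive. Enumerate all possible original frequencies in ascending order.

Frequencies that alias to 3 MHz are k·fs ± 3 MHz for integer k ≥ 0.
k=0: 3 MHz.
k=1: 6 MHz, 12 MHz.
k=2: 15 MHz, 21 MHz.
k=3: 24 MHz, 30 MHz.
k=4: 33 MHz, 39 MHz.
Within [11.5 MHz, 32 MHz]: 12 MHz, 15 MHz, 21 MHz, 24 MHz, 30 MHz.

12 MHz, 15 MHz, 21 MHz, 24 MHz, 30 MHz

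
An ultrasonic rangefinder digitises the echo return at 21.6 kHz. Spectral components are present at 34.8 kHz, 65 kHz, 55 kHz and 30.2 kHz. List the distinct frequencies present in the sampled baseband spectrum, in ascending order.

0.2 kHz, 8.4 kHz, 8.6 kHz, 9.8 kHz

fs/2 = 10.8 kHz.
34.8 kHz mod fs = 13.2 kHz.
13.2 kHz > fs/2 = 10.8 kHz, folds to fs − 13.2 kHz = 8.4 kHz.
65 kHz mod fs = 0.2 kHz.
0.2 kHz ≤ fs/2 = 10.8 kHz, appears at 0.2 kHz.
55 kHz mod fs = 11.8 kHz.
11.8 kHz > fs/2 = 10.8 kHz, folds to fs − 11.8 kHz = 9.8 kHz.
30.2 kHz mod fs = 8.6 kHz.
8.6 kHz ≤ fs/2 = 10.8 kHz, appears at 8.6 kHz.
Distinct values: {0.2 kHz, 8.4 kHz, 8.6 kHz, 9.8 kHz}.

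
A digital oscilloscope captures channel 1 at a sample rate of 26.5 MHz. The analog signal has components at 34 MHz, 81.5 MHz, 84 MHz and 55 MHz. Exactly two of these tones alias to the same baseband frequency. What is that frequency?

2 MHz

fs/2 = 13.25 MHz.
34 MHz mod fs = 7.5 MHz.
7.5 MHz ≤ fs/2 = 13.25 MHz, appears at 7.5 MHz.
81.5 MHz mod fs = 2 MHz.
2 MHz ≤ fs/2 = 13.25 MHz, appears at 2 MHz.
84 MHz mod fs = 4.5 MHz.
4.5 MHz ≤ fs/2 = 13.25 MHz, appears at 4.5 MHz.
55 MHz mod fs = 2 MHz.
2 MHz ≤ fs/2 = 13.25 MHz, appears at 2 MHz.
55 MHz and 81.5 MHz both map to 2 MHz.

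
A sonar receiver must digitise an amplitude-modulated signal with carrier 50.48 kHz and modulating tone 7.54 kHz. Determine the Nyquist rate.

116.04 kHz

AM sidebands sit at fc ± fm = 42.94 kHz and 58.02 kHz.
Highest-frequency component: 58.02 kHz.
Nyquist rate = 2 × 58.02 kHz = 116.04 kHz.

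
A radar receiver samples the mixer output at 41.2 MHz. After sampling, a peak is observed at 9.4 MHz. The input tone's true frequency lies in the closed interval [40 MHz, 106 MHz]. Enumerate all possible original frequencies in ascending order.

50.6 MHz, 73 MHz, 91.8 MHz

Frequencies that alias to 9.4 MHz are k·fs ± 9.4 MHz for integer k ≥ 0.
k=0: 9.4 MHz.
k=1: 31.8 MHz, 50.6 MHz.
k=2: 73 MHz, 91.8 MHz.
k=3: 114.2 MHz, 133 MHz.
Within [40 MHz, 106 MHz]: 50.6 MHz, 73 MHz, 91.8 MHz.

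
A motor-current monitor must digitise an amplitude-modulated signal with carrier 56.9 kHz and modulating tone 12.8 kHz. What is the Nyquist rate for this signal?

139.4 kHz

AM sidebands sit at fc ± fm = 44.1 kHz and 69.7 kHz.
Highest-frequency component: 69.7 kHz.
Nyquist rate = 2 × 69.7 kHz = 139.4 kHz.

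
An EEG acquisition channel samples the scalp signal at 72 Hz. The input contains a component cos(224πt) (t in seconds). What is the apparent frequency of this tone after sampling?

ω = 224π rad/s → f = ω/(2π) = 112 Hz.
112 Hz mod fs = 40 Hz.
40 Hz > fs/2 = 36 Hz, folds to fs − 40 Hz = 32 Hz.

32 Hz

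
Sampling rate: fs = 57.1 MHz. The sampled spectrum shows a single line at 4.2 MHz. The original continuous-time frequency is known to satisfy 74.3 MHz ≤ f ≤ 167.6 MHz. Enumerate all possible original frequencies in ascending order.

Frequencies that alias to 4.2 MHz are k·fs ± 4.2 MHz for integer k ≥ 0.
k=0: 4.2 MHz.
k=1: 52.9 MHz, 61.3 MHz.
k=2: 110 MHz, 118.4 MHz.
k=3: 167.1 MHz, 175.5 MHz.
k=4: 224.2 MHz, 232.6 MHz.
Within [74.3 MHz, 167.6 MHz]: 110 MHz, 118.4 MHz, 167.1 MHz.

110 MHz, 118.4 MHz, 167.1 MHz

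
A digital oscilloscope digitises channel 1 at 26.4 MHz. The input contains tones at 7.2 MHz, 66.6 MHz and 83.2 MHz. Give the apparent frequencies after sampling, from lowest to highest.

fs/2 = 13.2 MHz.
7.2 MHz ≤ fs/2 = 13.2 MHz, passes unchanged.
66.6 MHz mod fs = 13.8 MHz.
13.8 MHz > fs/2 = 13.2 MHz, folds to fs − 13.8 MHz = 12.6 MHz.
83.2 MHz mod fs = 4 MHz.
4 MHz ≤ fs/2 = 13.2 MHz, appears at 4 MHz.
Distinct values: {4 MHz, 7.2 MHz, 12.6 MHz}.

4 MHz, 7.2 MHz, 12.6 MHz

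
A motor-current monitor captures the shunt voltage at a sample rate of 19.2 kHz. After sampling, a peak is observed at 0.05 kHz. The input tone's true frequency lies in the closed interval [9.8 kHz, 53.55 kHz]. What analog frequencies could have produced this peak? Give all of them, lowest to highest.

Frequencies that alias to 0.05 kHz are k·fs ± 0.05 kHz for integer k ≥ 0.
k=0: 0.05 kHz.
k=1: 19.15 kHz, 19.25 kHz.
k=2: 38.35 kHz, 38.45 kHz.
k=3: 57.55 kHz, 57.65 kHz.
Within [9.8 kHz, 53.55 kHz]: 19.15 kHz, 19.25 kHz, 38.35 kHz, 38.45 kHz.

19.15 kHz, 19.25 kHz, 38.35 kHz, 38.45 kHz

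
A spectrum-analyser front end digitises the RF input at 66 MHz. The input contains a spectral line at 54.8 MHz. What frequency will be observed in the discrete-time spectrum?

11.2 MHz

54.8 MHz > fs/2 = 33 MHz, folds to fs − 54.8 MHz = 11.2 MHz.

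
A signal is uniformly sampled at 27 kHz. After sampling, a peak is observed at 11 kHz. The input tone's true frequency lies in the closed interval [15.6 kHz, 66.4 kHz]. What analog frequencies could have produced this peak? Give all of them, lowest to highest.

16 kHz, 38 kHz, 43 kHz, 65 kHz

Frequencies that alias to 11 kHz are k·fs ± 11 kHz for integer k ≥ 0.
k=0: 11 kHz.
k=1: 16 kHz, 38 kHz.
k=2: 43 kHz, 65 kHz.
k=3: 70 kHz, 92 kHz.
Within [15.6 kHz, 66.4 kHz]: 16 kHz, 38 kHz, 43 kHz, 65 kHz.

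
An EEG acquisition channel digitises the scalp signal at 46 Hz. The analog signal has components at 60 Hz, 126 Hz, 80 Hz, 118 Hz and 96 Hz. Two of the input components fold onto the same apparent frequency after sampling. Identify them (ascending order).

80 Hz, 126 Hz

fs/2 = 23 Hz.
60 Hz mod fs = 14 Hz.
14 Hz ≤ fs/2 = 23 Hz, appears at 14 Hz.
126 Hz mod fs = 34 Hz.
34 Hz > fs/2 = 23 Hz, folds to fs − 34 Hz = 12 Hz.
80 Hz mod fs = 34 Hz.
34 Hz > fs/2 = 23 Hz, folds to fs − 34 Hz = 12 Hz.
118 Hz mod fs = 26 Hz.
26 Hz > fs/2 = 23 Hz, folds to fs − 26 Hz = 20 Hz.
96 Hz mod fs = 4 Hz.
4 Hz ≤ fs/2 = 23 Hz, appears at 4 Hz.
80 Hz and 126 Hz both map to 12 Hz.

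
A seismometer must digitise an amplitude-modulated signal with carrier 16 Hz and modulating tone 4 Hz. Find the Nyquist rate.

AM sidebands sit at fc ± fm = 12 Hz and 20 Hz.
Highest-frequency component: 20 Hz.
Nyquist rate = 2 × 20 Hz = 40 Hz.

40 Hz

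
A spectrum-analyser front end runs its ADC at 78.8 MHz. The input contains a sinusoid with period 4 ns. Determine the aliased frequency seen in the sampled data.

13.6 MHz

T = 4 ns → f = 1/T = 250 MHz.
250 MHz mod fs = 13.6 MHz.
13.6 MHz ≤ fs/2 = 39.4 MHz, appears at 13.6 MHz.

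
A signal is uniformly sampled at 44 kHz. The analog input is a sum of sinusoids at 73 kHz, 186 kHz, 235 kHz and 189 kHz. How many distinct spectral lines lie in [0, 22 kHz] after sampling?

3

fs/2 = 22 kHz.
73 kHz mod fs = 29 kHz.
29 kHz > fs/2 = 22 kHz, folds to fs − 29 kHz = 15 kHz.
186 kHz mod fs = 10 kHz.
10 kHz ≤ fs/2 = 22 kHz, appears at 10 kHz.
235 kHz mod fs = 15 kHz.
15 kHz ≤ fs/2 = 22 kHz, appears at 15 kHz.
189 kHz mod fs = 13 kHz.
13 kHz ≤ fs/2 = 22 kHz, appears at 13 kHz.
Distinct values: {10 kHz, 13 kHz, 15 kHz} → 3.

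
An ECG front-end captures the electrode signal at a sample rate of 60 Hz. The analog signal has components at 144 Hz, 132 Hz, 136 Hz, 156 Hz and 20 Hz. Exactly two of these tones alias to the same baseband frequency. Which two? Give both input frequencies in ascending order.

144 Hz, 156 Hz

fs/2 = 30 Hz.
144 Hz mod fs = 24 Hz.
24 Hz ≤ fs/2 = 30 Hz, appears at 24 Hz.
132 Hz mod fs = 12 Hz.
12 Hz ≤ fs/2 = 30 Hz, appears at 12 Hz.
136 Hz mod fs = 16 Hz.
16 Hz ≤ fs/2 = 30 Hz, appears at 16 Hz.
156 Hz mod fs = 36 Hz.
36 Hz > fs/2 = 30 Hz, folds to fs − 36 Hz = 24 Hz.
20 Hz ≤ fs/2 = 30 Hz, passes unchanged.
144 Hz and 156 Hz both map to 24 Hz.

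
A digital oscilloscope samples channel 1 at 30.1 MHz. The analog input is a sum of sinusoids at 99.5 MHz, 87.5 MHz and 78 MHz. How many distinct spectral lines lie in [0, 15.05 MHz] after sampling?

fs/2 = 15.05 MHz.
99.5 MHz mod fs = 9.2 MHz.
9.2 MHz ≤ fs/2 = 15.05 MHz, appears at 9.2 MHz.
87.5 MHz mod fs = 27.3 MHz.
27.3 MHz > fs/2 = 15.05 MHz, folds to fs − 27.3 MHz = 2.8 MHz.
78 MHz mod fs = 17.8 MHz.
17.8 MHz > fs/2 = 15.05 MHz, folds to fs − 17.8 MHz = 12.3 MHz.
Distinct values: {2.8 MHz, 9.2 MHz, 12.3 MHz} → 3.

3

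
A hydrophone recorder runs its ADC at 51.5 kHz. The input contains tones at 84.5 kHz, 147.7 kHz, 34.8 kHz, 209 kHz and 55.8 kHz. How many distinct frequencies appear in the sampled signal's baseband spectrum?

fs/2 = 25.75 kHz.
84.5 kHz mod fs = 33 kHz.
33 kHz > fs/2 = 25.75 kHz, folds to fs − 33 kHz = 18.5 kHz.
147.7 kHz mod fs = 44.7 kHz.
44.7 kHz > fs/2 = 25.75 kHz, folds to fs − 44.7 kHz = 6.8 kHz.
34.8 kHz > fs/2 = 25.75 kHz, folds to fs − 34.8 kHz = 16.7 kHz.
209 kHz mod fs = 3 kHz.
3 kHz ≤ fs/2 = 25.75 kHz, appears at 3 kHz.
55.8 kHz mod fs = 4.3 kHz.
4.3 kHz ≤ fs/2 = 25.75 kHz, appears at 4.3 kHz.
Distinct values: {3 kHz, 4.3 kHz, 6.8 kHz, 16.7 kHz, 18.5 kHz} → 5.

5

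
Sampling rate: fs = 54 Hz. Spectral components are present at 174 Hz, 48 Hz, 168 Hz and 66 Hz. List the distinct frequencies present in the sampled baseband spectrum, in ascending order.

fs/2 = 27 Hz.
174 Hz mod fs = 12 Hz.
12 Hz ≤ fs/2 = 27 Hz, appears at 12 Hz.
48 Hz > fs/2 = 27 Hz, folds to fs − 48 Hz = 6 Hz.
168 Hz mod fs = 6 Hz.
6 Hz ≤ fs/2 = 27 Hz, appears at 6 Hz.
66 Hz mod fs = 12 Hz.
12 Hz ≤ fs/2 = 27 Hz, appears at 12 Hz.
Distinct values: {6 Hz, 12 Hz}.

6 Hz, 12 Hz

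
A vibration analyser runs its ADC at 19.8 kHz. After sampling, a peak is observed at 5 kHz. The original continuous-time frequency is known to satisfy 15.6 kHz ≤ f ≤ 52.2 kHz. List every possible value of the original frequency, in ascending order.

24.8 kHz, 34.6 kHz, 44.6 kHz

Frequencies that alias to 5 kHz are k·fs ± 5 kHz for integer k ≥ 0.
k=0: 5 kHz.
k=1: 14.8 kHz, 24.8 kHz.
k=2: 34.6 kHz, 44.6 kHz.
k=3: 54.4 kHz, 64.4 kHz.
Within [15.6 kHz, 52.2 kHz]: 24.8 kHz, 34.6 kHz, 44.6 kHz.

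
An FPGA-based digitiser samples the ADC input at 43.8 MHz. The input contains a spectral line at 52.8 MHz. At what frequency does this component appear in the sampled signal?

52.8 MHz mod fs = 9 MHz.
9 MHz ≤ fs/2 = 21.9 MHz, appears at 9 MHz.

9 MHz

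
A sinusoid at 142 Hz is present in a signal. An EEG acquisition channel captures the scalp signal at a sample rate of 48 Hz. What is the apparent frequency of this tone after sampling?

2 Hz

142 Hz mod fs = 46 Hz.
46 Hz > fs/2 = 24 Hz, folds to fs − 46 Hz = 2 Hz.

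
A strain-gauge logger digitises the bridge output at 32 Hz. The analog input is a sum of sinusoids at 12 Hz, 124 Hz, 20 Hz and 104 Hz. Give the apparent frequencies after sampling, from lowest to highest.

4 Hz, 8 Hz, 12 Hz

fs/2 = 16 Hz.
12 Hz ≤ fs/2 = 16 Hz, passes unchanged.
124 Hz mod fs = 28 Hz.
28 Hz > fs/2 = 16 Hz, folds to fs − 28 Hz = 4 Hz.
20 Hz > fs/2 = 16 Hz, folds to fs − 20 Hz = 12 Hz.
104 Hz mod fs = 8 Hz.
8 Hz ≤ fs/2 = 16 Hz, appears at 8 Hz.
Distinct values: {4 Hz, 8 Hz, 12 Hz}.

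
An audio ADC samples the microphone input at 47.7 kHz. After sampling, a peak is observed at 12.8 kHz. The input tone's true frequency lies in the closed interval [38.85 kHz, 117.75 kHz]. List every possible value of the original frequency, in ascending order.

Frequencies that alias to 12.8 kHz are k·fs ± 12.8 kHz for integer k ≥ 0.
k=0: 12.8 kHz.
k=1: 34.9 kHz, 60.5 kHz.
k=2: 82.6 kHz, 108.2 kHz.
k=3: 130.3 kHz, 155.9 kHz.
Within [38.85 kHz, 117.75 kHz]: 60.5 kHz, 82.6 kHz, 108.2 kHz.

60.5 kHz, 82.6 kHz, 108.2 kHz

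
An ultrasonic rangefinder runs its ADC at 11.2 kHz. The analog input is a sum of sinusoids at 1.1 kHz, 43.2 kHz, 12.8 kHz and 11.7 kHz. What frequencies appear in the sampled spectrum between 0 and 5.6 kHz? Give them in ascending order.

0.5 kHz, 1.1 kHz, 1.6 kHz

fs/2 = 5.6 kHz.
1.1 kHz ≤ fs/2 = 5.6 kHz, passes unchanged.
43.2 kHz mod fs = 9.6 kHz.
9.6 kHz > fs/2 = 5.6 kHz, folds to fs − 9.6 kHz = 1.6 kHz.
12.8 kHz mod fs = 1.6 kHz.
1.6 kHz ≤ fs/2 = 5.6 kHz, appears at 1.6 kHz.
11.7 kHz mod fs = 0.5 kHz.
0.5 kHz ≤ fs/2 = 5.6 kHz, appears at 0.5 kHz.
Distinct values: {0.5 kHz, 1.1 kHz, 1.6 kHz}.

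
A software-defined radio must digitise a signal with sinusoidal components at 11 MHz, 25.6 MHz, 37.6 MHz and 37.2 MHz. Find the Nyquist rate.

75.2 MHz

Highest-frequency component: 37.6 MHz.
Nyquist rate = 2 × 37.6 MHz = 75.2 MHz.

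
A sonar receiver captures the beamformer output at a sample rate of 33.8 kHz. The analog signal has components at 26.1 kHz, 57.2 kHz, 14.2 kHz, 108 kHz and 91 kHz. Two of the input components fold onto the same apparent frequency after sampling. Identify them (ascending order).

fs/2 = 16.9 kHz.
26.1 kHz > fs/2 = 16.9 kHz, folds to fs − 26.1 kHz = 7.7 kHz.
57.2 kHz mod fs = 23.4 kHz.
23.4 kHz > fs/2 = 16.9 kHz, folds to fs − 23.4 kHz = 10.4 kHz.
14.2 kHz ≤ fs/2 = 16.9 kHz, passes unchanged.
108 kHz mod fs = 6.6 kHz.
6.6 kHz ≤ fs/2 = 16.9 kHz, appears at 6.6 kHz.
91 kHz mod fs = 23.4 kHz.
23.4 kHz > fs/2 = 16.9 kHz, folds to fs − 23.4 kHz = 10.4 kHz.
57.2 kHz and 91 kHz both map to 10.4 kHz.

57.2 kHz, 91 kHz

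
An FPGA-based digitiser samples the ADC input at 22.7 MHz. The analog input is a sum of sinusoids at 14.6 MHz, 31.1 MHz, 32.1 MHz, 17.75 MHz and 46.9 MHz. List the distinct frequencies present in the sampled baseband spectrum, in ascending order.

1.5 MHz, 4.95 MHz, 8.1 MHz, 8.4 MHz, 9.4 MHz

fs/2 = 11.35 MHz.
14.6 MHz > fs/2 = 11.35 MHz, folds to fs − 14.6 MHz = 8.1 MHz.
31.1 MHz mod fs = 8.4 MHz.
8.4 MHz ≤ fs/2 = 11.35 MHz, appears at 8.4 MHz.
32.1 MHz mod fs = 9.4 MHz.
9.4 MHz ≤ fs/2 = 11.35 MHz, appears at 9.4 MHz.
17.75 MHz > fs/2 = 11.35 MHz, folds to fs − 17.75 MHz = 4.95 MHz.
46.9 MHz mod fs = 1.5 MHz.
1.5 MHz ≤ fs/2 = 11.35 MHz, appears at 1.5 MHz.
Distinct values: {1.5 MHz, 4.95 MHz, 8.1 MHz, 8.4 MHz, 9.4 MHz}.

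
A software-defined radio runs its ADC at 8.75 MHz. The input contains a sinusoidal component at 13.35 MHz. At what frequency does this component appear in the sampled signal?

13.35 MHz mod fs = 4.6 MHz.
4.6 MHz > fs/2 = 4.375 MHz, folds to fs − 4.6 MHz = 4.15 MHz.

4.15 MHz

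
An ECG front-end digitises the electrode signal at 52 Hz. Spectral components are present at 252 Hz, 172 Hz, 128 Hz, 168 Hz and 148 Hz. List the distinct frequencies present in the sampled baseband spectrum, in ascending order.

8 Hz, 12 Hz, 16 Hz, 24 Hz

fs/2 = 26 Hz.
252 Hz mod fs = 44 Hz.
44 Hz > fs/2 = 26 Hz, folds to fs − 44 Hz = 8 Hz.
172 Hz mod fs = 16 Hz.
16 Hz ≤ fs/2 = 26 Hz, appears at 16 Hz.
128 Hz mod fs = 24 Hz.
24 Hz ≤ fs/2 = 26 Hz, appears at 24 Hz.
168 Hz mod fs = 12 Hz.
12 Hz ≤ fs/2 = 26 Hz, appears at 12 Hz.
148 Hz mod fs = 44 Hz.
44 Hz > fs/2 = 26 Hz, folds to fs − 44 Hz = 8 Hz.
Distinct values: {8 Hz, 12 Hz, 16 Hz, 24 Hz}.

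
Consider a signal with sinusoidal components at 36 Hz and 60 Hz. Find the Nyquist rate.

Highest-frequency component: 60 Hz.
Nyquist rate = 2 × 60 Hz = 120 Hz.

120 Hz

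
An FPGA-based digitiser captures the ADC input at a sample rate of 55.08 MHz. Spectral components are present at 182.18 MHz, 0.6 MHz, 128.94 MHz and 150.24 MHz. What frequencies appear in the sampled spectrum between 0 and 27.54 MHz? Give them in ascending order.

fs/2 = 27.54 MHz.
182.18 MHz mod fs = 16.94 MHz.
16.94 MHz ≤ fs/2 = 27.54 MHz, appears at 16.94 MHz.
0.6 MHz ≤ fs/2 = 27.54 MHz, passes unchanged.
128.94 MHz mod fs = 18.78 MHz.
18.78 MHz ≤ fs/2 = 27.54 MHz, appears at 18.78 MHz.
150.24 MHz mod fs = 40.08 MHz.
40.08 MHz > fs/2 = 27.54 MHz, folds to fs − 40.08 MHz = 15 MHz.
Distinct values: {0.6 MHz, 15 MHz, 16.94 MHz, 18.78 MHz}.

0.6 MHz, 15 MHz, 16.94 MHz, 18.78 MHz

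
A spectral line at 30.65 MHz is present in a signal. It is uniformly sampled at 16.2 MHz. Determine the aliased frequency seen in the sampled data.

30.65 MHz mod fs = 14.45 MHz.
14.45 MHz > fs/2 = 8.1 MHz, folds to fs − 14.45 MHz = 1.75 MHz.

1.75 MHz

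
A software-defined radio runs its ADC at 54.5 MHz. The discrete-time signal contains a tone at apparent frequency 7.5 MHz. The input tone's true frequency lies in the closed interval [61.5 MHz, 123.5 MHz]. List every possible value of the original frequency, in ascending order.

62 MHz, 101.5 MHz, 116.5 MHz

Frequencies that alias to 7.5 MHz are k·fs ± 7.5 MHz for integer k ≥ 0.
k=0: 7.5 MHz.
k=1: 47 MHz, 62 MHz.
k=2: 101.5 MHz, 116.5 MHz.
k=3: 156 MHz, 171 MHz.
Within [61.5 MHz, 123.5 MHz]: 62 MHz, 101.5 MHz, 116.5 MHz.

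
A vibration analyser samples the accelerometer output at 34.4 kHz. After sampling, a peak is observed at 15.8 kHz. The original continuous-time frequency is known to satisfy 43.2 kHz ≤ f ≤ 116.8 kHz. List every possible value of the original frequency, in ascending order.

50.2 kHz, 53 kHz, 84.6 kHz, 87.4 kHz

Frequencies that alias to 15.8 kHz are k·fs ± 15.8 kHz for integer k ≥ 0.
k=0: 15.8 kHz.
k=1: 18.6 kHz, 50.2 kHz.
k=2: 53 kHz, 84.6 kHz.
k=3: 87.4 kHz, 119 kHz.
k=4: 121.8 kHz, 153.4 kHz.
Within [43.2 kHz, 116.8 kHz]: 50.2 kHz, 53 kHz, 84.6 kHz, 87.4 kHz.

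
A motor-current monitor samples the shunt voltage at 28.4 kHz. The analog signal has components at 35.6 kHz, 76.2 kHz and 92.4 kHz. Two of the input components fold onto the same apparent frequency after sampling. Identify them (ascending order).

35.6 kHz, 92.4 kHz

fs/2 = 14.2 kHz.
35.6 kHz mod fs = 7.2 kHz.
7.2 kHz ≤ fs/2 = 14.2 kHz, appears at 7.2 kHz.
76.2 kHz mod fs = 19.4 kHz.
19.4 kHz > fs/2 = 14.2 kHz, folds to fs − 19.4 kHz = 9 kHz.
92.4 kHz mod fs = 7.2 kHz.
7.2 kHz ≤ fs/2 = 14.2 kHz, appears at 7.2 kHz.
35.6 kHz and 92.4 kHz both map to 7.2 kHz.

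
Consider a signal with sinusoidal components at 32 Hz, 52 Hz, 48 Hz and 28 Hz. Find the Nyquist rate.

Highest-frequency component: 52 Hz.
Nyquist rate = 2 × 52 Hz = 104 Hz.

104 Hz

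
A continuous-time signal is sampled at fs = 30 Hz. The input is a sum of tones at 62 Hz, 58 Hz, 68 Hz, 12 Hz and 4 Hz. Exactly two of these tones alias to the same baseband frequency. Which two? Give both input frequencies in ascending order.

58 Hz, 62 Hz

fs/2 = 15 Hz.
62 Hz mod fs = 2 Hz.
2 Hz ≤ fs/2 = 15 Hz, appears at 2 Hz.
58 Hz mod fs = 28 Hz.
28 Hz > fs/2 = 15 Hz, folds to fs − 28 Hz = 2 Hz.
68 Hz mod fs = 8 Hz.
8 Hz ≤ fs/2 = 15 Hz, appears at 8 Hz.
12 Hz ≤ fs/2 = 15 Hz, passes unchanged.
4 Hz ≤ fs/2 = 15 Hz, passes unchanged.
58 Hz and 62 Hz both map to 2 Hz.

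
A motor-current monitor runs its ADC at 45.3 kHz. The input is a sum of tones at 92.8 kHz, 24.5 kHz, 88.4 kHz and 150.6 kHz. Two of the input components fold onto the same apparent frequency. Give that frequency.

2.2 kHz

fs/2 = 22.65 kHz.
92.8 kHz mod fs = 2.2 kHz.
2.2 kHz ≤ fs/2 = 22.65 kHz, appears at 2.2 kHz.
24.5 kHz > fs/2 = 22.65 kHz, folds to fs − 24.5 kHz = 20.8 kHz.
88.4 kHz mod fs = 43.1 kHz.
43.1 kHz > fs/2 = 22.65 kHz, folds to fs − 43.1 kHz = 2.2 kHz.
150.6 kHz mod fs = 14.7 kHz.
14.7 kHz ≤ fs/2 = 22.65 kHz, appears at 14.7 kHz.
88.4 kHz and 92.8 kHz both map to 2.2 kHz.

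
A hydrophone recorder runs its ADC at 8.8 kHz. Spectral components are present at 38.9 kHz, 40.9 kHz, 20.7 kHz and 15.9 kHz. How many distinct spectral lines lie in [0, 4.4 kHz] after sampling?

fs/2 = 4.4 kHz.
38.9 kHz mod fs = 3.7 kHz.
3.7 kHz ≤ fs/2 = 4.4 kHz, appears at 3.7 kHz.
40.9 kHz mod fs = 5.7 kHz.
5.7 kHz > fs/2 = 4.4 kHz, folds to fs − 5.7 kHz = 3.1 kHz.
20.7 kHz mod fs = 3.1 kHz.
3.1 kHz ≤ fs/2 = 4.4 kHz, appears at 3.1 kHz.
15.9 kHz mod fs = 7.1 kHz.
7.1 kHz > fs/2 = 4.4 kHz, folds to fs − 7.1 kHz = 1.7 kHz.
Distinct values: {1.7 kHz, 3.1 kHz, 3.7 kHz} → 3.

3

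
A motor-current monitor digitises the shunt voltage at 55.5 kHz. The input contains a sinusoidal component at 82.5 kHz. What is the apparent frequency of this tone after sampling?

27 kHz

82.5 kHz mod fs = 27 kHz.
27 kHz ≤ fs/2 = 27.75 kHz, appears at 27 kHz.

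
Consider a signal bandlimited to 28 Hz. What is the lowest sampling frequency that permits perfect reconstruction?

Nyquist rate = 2 × 28 Hz = 56 Hz.

56 Hz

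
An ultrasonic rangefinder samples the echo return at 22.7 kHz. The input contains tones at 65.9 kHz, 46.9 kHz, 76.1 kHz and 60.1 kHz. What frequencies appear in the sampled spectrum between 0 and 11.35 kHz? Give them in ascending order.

1.5 kHz, 2.2 kHz, 8 kHz

fs/2 = 11.35 kHz.
65.9 kHz mod fs = 20.5 kHz.
20.5 kHz > fs/2 = 11.35 kHz, folds to fs − 20.5 kHz = 2.2 kHz.
46.9 kHz mod fs = 1.5 kHz.
1.5 kHz ≤ fs/2 = 11.35 kHz, appears at 1.5 kHz.
76.1 kHz mod fs = 8 kHz.
8 kHz ≤ fs/2 = 11.35 kHz, appears at 8 kHz.
60.1 kHz mod fs = 14.7 kHz.
14.7 kHz > fs/2 = 11.35 kHz, folds to fs − 14.7 kHz = 8 kHz.
Distinct values: {1.5 kHz, 2.2 kHz, 8 kHz}.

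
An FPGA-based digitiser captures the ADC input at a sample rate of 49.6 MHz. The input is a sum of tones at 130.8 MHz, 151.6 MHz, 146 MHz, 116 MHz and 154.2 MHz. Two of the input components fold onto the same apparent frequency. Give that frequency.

2.8 MHz

fs/2 = 24.8 MHz.
130.8 MHz mod fs = 31.6 MHz.
31.6 MHz > fs/2 = 24.8 MHz, folds to fs − 31.6 MHz = 18 MHz.
151.6 MHz mod fs = 2.8 MHz.
2.8 MHz ≤ fs/2 = 24.8 MHz, appears at 2.8 MHz.
146 MHz mod fs = 46.8 MHz.
46.8 MHz > fs/2 = 24.8 MHz, folds to fs − 46.8 MHz = 2.8 MHz.
116 MHz mod fs = 16.8 MHz.
16.8 MHz ≤ fs/2 = 24.8 MHz, appears at 16.8 MHz.
154.2 MHz mod fs = 5.4 MHz.
5.4 MHz ≤ fs/2 = 24.8 MHz, appears at 5.4 MHz.
146 MHz and 151.6 MHz both map to 2.8 MHz.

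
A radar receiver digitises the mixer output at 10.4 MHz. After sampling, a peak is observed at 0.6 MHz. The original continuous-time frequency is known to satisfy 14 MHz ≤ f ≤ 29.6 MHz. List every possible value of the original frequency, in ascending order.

Frequencies that alias to 0.6 MHz are k·fs ± 0.6 MHz for integer k ≥ 0.
k=0: 0.6 MHz.
k=1: 9.8 MHz, 11 MHz.
k=2: 20.2 MHz, 21.4 MHz.
k=3: 30.6 MHz, 31.8 MHz.
Within [14 MHz, 29.6 MHz]: 20.2 MHz, 21.4 MHz.

20.2 MHz, 21.4 MHz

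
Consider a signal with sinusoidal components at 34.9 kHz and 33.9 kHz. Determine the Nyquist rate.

69.8 kHz

Highest-frequency component: 34.9 kHz.
Nyquist rate = 2 × 34.9 kHz = 69.8 kHz.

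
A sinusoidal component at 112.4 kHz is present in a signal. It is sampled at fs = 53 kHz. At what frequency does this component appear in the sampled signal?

112.4 kHz mod fs = 6.4 kHz.
6.4 kHz ≤ fs/2 = 26.5 kHz, appears at 6.4 kHz.

6.4 kHz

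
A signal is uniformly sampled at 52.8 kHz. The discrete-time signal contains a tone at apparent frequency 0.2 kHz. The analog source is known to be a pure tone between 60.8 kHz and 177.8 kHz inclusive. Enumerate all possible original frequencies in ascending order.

Frequencies that alias to 0.2 kHz are k·fs ± 0.2 kHz for integer k ≥ 0.
k=0: 0.2 kHz.
k=1: 52.6 kHz, 53 kHz.
k=2: 105.4 kHz, 105.8 kHz.
k=3: 158.2 kHz, 158.6 kHz.
k=4: 211 kHz, 211.4 kHz.
Within [60.8 kHz, 177.8 kHz]: 105.4 kHz, 105.8 kHz, 158.2 kHz, 158.6 kHz.

105.4 kHz, 105.8 kHz, 158.2 kHz, 158.6 kHz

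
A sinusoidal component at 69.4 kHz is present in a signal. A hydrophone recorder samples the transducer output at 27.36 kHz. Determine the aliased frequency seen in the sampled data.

69.4 kHz mod fs = 14.68 kHz.
14.68 kHz > fs/2 = 13.68 kHz, folds to fs − 14.68 kHz = 12.68 kHz.

12.68 kHz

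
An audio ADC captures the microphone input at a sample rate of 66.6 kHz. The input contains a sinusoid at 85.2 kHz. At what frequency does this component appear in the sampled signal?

18.6 kHz

85.2 kHz mod fs = 18.6 kHz.
18.6 kHz ≤ fs/2 = 33.3 kHz, appears at 18.6 kHz.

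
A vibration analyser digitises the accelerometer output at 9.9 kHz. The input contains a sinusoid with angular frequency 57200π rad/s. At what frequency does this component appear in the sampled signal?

ω = 57200π rad/s → f = ω/(2π) = 28600 Hz = 28.6 kHz.
28.6 kHz mod fs = 8.8 kHz.
8.8 kHz > fs/2 = 4.95 kHz, folds to fs − 8.8 kHz = 1.1 kHz.

1.1 kHz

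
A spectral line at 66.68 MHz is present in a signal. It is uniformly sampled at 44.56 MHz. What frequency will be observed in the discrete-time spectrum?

66.68 MHz mod fs = 22.12 MHz.
22.12 MHz ≤ fs/2 = 22.28 MHz, appears at 22.12 MHz.

22.12 MHz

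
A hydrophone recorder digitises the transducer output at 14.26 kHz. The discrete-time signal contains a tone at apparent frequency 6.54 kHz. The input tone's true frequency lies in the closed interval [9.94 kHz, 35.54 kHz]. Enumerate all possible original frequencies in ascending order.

20.8 kHz, 21.98 kHz, 35.06 kHz

Frequencies that alias to 6.54 kHz are k·fs ± 6.54 kHz for integer k ≥ 0.
k=0: 6.54 kHz.
k=1: 7.72 kHz, 20.8 kHz.
k=2: 21.98 kHz, 35.06 kHz.
k=3: 36.24 kHz, 49.32 kHz.
Within [9.94 kHz, 35.54 kHz]: 20.8 kHz, 21.98 kHz, 35.06 kHz.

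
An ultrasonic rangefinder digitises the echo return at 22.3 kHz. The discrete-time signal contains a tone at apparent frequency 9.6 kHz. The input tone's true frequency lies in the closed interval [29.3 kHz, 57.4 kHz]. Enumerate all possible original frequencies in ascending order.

31.9 kHz, 35 kHz, 54.2 kHz, 57.3 kHz

Frequencies that alias to 9.6 kHz are k·fs ± 9.6 kHz for integer k ≥ 0.
k=0: 9.6 kHz.
k=1: 12.7 kHz, 31.9 kHz.
k=2: 35 kHz, 54.2 kHz.
k=3: 57.3 kHz, 76.5 kHz.
k=4: 79.6 kHz, 98.8 kHz.
Within [29.3 kHz, 57.4 kHz]: 31.9 kHz, 35 kHz, 54.2 kHz, 57.3 kHz.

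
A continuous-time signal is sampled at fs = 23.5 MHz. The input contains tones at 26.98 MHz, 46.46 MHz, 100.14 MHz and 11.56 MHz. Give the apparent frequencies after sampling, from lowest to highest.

fs/2 = 11.75 MHz.
26.98 MHz mod fs = 3.48 MHz.
3.48 MHz ≤ fs/2 = 11.75 MHz, appears at 3.48 MHz.
46.46 MHz mod fs = 22.96 MHz.
22.96 MHz > fs/2 = 11.75 MHz, folds to fs − 22.96 MHz = 0.54 MHz.
100.14 MHz mod fs = 6.14 MHz.
6.14 MHz ≤ fs/2 = 11.75 MHz, appears at 6.14 MHz.
11.56 MHz ≤ fs/2 = 11.75 MHz, passes unchanged.
Distinct values: {0.54 MHz, 3.48 MHz, 6.14 MHz, 11.56 MHz}.

0.54 MHz, 3.48 MHz, 6.14 MHz, 11.56 MHz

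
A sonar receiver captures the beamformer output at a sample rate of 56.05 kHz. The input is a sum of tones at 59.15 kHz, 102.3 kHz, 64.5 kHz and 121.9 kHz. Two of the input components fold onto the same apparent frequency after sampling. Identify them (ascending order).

fs/2 = 28.025 kHz.
59.15 kHz mod fs = 3.1 kHz.
3.1 kHz ≤ fs/2 = 28.025 kHz, appears at 3.1 kHz.
102.3 kHz mod fs = 46.25 kHz.
46.25 kHz > fs/2 = 28.025 kHz, folds to fs − 46.25 kHz = 9.8 kHz.
64.5 kHz mod fs = 8.45 kHz.
8.45 kHz ≤ fs/2 = 28.025 kHz, appears at 8.45 kHz.
121.9 kHz mod fs = 9.8 kHz.
9.8 kHz ≤ fs/2 = 28.025 kHz, appears at 9.8 kHz.
102.3 kHz and 121.9 kHz both map to 9.8 kHz.

102.3 kHz, 121.9 kHz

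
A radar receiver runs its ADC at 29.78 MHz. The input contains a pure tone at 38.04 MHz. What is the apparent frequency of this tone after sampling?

38.04 MHz mod fs = 8.26 MHz.
8.26 MHz ≤ fs/2 = 14.89 MHz, appears at 8.26 MHz.

8.26 MHz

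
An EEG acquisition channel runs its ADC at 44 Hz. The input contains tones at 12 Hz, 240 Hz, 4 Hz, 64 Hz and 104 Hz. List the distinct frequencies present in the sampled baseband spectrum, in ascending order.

fs/2 = 22 Hz.
12 Hz ≤ fs/2 = 22 Hz, passes unchanged.
240 Hz mod fs = 20 Hz.
20 Hz ≤ fs/2 = 22 Hz, appears at 20 Hz.
4 Hz ≤ fs/2 = 22 Hz, passes unchanged.
64 Hz mod fs = 20 Hz.
20 Hz ≤ fs/2 = 22 Hz, appears at 20 Hz.
104 Hz mod fs = 16 Hz.
16 Hz ≤ fs/2 = 22 Hz, appears at 16 Hz.
Distinct values: {4 Hz, 12 Hz, 16 Hz, 20 Hz}.

4 Hz, 12 Hz, 16 Hz, 20 Hz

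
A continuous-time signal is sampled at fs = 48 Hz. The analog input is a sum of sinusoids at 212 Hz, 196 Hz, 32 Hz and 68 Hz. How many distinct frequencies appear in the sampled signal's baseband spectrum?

3

fs/2 = 24 Hz.
212 Hz mod fs = 20 Hz.
20 Hz ≤ fs/2 = 24 Hz, appears at 20 Hz.
196 Hz mod fs = 4 Hz.
4 Hz ≤ fs/2 = 24 Hz, appears at 4 Hz.
32 Hz > fs/2 = 24 Hz, folds to fs − 32 Hz = 16 Hz.
68 Hz mod fs = 20 Hz.
20 Hz ≤ fs/2 = 24 Hz, appears at 20 Hz.
Distinct values: {4 Hz, 16 Hz, 20 Hz} → 3.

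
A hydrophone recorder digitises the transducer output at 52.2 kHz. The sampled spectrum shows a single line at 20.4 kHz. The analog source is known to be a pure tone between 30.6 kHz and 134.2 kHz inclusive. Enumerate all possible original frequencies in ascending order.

Frequencies that alias to 20.4 kHz are k·fs ± 20.4 kHz for integer k ≥ 0.
k=0: 20.4 kHz.
k=1: 31.8 kHz, 72.6 kHz.
k=2: 84 kHz, 124.8 kHz.
k=3: 136.2 kHz, 177 kHz.
Within [30.6 kHz, 134.2 kHz]: 31.8 kHz, 72.6 kHz, 84 kHz, 124.8 kHz.

31.8 kHz, 72.6 kHz, 84 kHz, 124.8 kHz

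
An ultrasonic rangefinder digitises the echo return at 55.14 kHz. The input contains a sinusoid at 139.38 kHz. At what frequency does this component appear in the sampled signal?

139.38 kHz mod fs = 29.1 kHz.
29.1 kHz > fs/2 = 27.57 kHz, folds to fs − 29.1 kHz = 26.04 kHz.

26.04 kHz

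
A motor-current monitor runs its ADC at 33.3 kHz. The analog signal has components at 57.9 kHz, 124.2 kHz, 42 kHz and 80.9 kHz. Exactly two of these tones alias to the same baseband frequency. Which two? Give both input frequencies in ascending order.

42 kHz, 57.9 kHz

fs/2 = 16.65 kHz.
57.9 kHz mod fs = 24.6 kHz.
24.6 kHz > fs/2 = 16.65 kHz, folds to fs − 24.6 kHz = 8.7 kHz.
124.2 kHz mod fs = 24.3 kHz.
24.3 kHz > fs/2 = 16.65 kHz, folds to fs − 24.3 kHz = 9 kHz.
42 kHz mod fs = 8.7 kHz.
8.7 kHz ≤ fs/2 = 16.65 kHz, appears at 8.7 kHz.
80.9 kHz mod fs = 14.3 kHz.
14.3 kHz ≤ fs/2 = 16.65 kHz, appears at 14.3 kHz.
42 kHz and 57.9 kHz both map to 8.7 kHz.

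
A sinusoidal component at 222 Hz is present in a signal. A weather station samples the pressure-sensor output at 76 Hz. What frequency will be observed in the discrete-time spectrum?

6 Hz

222 Hz mod fs = 70 Hz.
70 Hz > fs/2 = 38 Hz, folds to fs − 70 Hz = 6 Hz.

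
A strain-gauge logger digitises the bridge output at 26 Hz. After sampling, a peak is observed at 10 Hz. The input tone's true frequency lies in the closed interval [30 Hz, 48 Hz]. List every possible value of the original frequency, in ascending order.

36 Hz, 42 Hz

Frequencies that alias to 10 Hz are k·fs ± 10 Hz for integer k ≥ 0.
k=0: 10 Hz.
k=1: 16 Hz, 36 Hz.
k=2: 42 Hz, 62 Hz.
k=3: 68 Hz, 88 Hz.
Within [30 Hz, 48 Hz]: 36 Hz, 42 Hz.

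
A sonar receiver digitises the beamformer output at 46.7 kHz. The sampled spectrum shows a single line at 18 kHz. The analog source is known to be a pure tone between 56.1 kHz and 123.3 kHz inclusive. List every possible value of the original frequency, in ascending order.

64.7 kHz, 75.4 kHz, 111.4 kHz, 122.1 kHz

Frequencies that alias to 18 kHz are k·fs ± 18 kHz for integer k ≥ 0.
k=0: 18 kHz.
k=1: 28.7 kHz, 64.7 kHz.
k=2: 75.4 kHz, 111.4 kHz.
k=3: 122.1 kHz, 158.1 kHz.
k=4: 168.8 kHz, 204.8 kHz.
Within [56.1 kHz, 123.3 kHz]: 64.7 kHz, 75.4 kHz, 111.4 kHz, 122.1 kHz.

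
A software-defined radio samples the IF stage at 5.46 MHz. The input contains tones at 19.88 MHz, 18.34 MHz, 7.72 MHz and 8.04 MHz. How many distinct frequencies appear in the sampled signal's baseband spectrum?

3

fs/2 = 2.73 MHz.
19.88 MHz mod fs = 3.5 MHz.
3.5 MHz > fs/2 = 2.73 MHz, folds to fs − 3.5 MHz = 1.96 MHz.
18.34 MHz mod fs = 1.96 MHz.
1.96 MHz ≤ fs/2 = 2.73 MHz, appears at 1.96 MHz.
7.72 MHz mod fs = 2.26 MHz.
2.26 MHz ≤ fs/2 = 2.73 MHz, appears at 2.26 MHz.
8.04 MHz mod fs = 2.58 MHz.
2.58 MHz ≤ fs/2 = 2.73 MHz, appears at 2.58 MHz.
Distinct values: {1.96 MHz, 2.26 MHz, 2.58 MHz} → 3.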